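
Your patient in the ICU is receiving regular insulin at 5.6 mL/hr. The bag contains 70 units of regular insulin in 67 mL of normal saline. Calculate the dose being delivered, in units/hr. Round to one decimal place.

Concentration = 70 units ÷ 67 mL = 1.044776 units/mL
Drug rate = 5.6 mL/hr × 1.044776 units/mL = 5.850746 units/hr

5.9 units/hr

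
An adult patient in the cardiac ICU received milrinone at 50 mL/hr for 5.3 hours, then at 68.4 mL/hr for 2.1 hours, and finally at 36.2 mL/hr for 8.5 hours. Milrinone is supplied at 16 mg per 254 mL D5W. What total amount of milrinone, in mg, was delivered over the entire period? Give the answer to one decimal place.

Concentration = 16 mg ÷ 254 mL = 0.06299213 mg/mL
Stage 1: 50 mL/hr × 5.3 hr = 265 mL → 265 mL × 0.06299213 mg/mL = 16.69291 mg
Stage 2: 68.4 mL/hr × 2.1 hr = 143.64 mL → 143.64 mL × 0.06299213 mg/mL = 9.048189 mg
Stage 3: 36.2 mL/hr × 8.5 hr = 307.7 mL → 307.7 mL × 0.06299213 mg/mL = 19.38268 mg
Total = 16.69291 + 9.048189 + 19.38268 = 45.12378 mg

45.1 mg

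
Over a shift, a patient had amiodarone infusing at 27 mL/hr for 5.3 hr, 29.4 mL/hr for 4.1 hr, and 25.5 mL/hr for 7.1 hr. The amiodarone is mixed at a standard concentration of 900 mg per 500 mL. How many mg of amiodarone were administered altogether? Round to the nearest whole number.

Concentration = 900 mg ÷ 500 mL = 1.8 mg/mL
Stage 1: 27 mL/hr × 5.3 hr = 143.1 mL → 143.1 mL × 1.8 mg/mL = 257.58 mg
Stage 2: 29.4 mL/hr × 4.1 hr = 120.54 mL → 120.54 mL × 1.8 mg/mL = 216.972 mg
Stage 3: 25.5 mL/hr × 7.1 hr = 181.05 mL → 181.05 mL × 1.8 mg/mL = 325.89 mg
Total = 257.58 + 216.972 + 325.89 = 800.442 mg

800 mg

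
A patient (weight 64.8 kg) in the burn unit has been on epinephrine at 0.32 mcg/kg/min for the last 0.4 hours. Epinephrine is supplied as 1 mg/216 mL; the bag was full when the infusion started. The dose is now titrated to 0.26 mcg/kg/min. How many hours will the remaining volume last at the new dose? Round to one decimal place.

0.5 hours

Initial rate:
Dose = 0.32 mcg/kg/min × 64.8 kg = 20.736 mcg/min
20.736 mcg/min × 60 min/hr = 1244.16 mcg/hr
Concentration = 1 mg ÷ 216 mL = 0.00462963 mg/mL = 4.62963 mcg/mL
Rate = 1244.16 mcg/hr ÷ 4.62963 mcg/mL = 268.7386 mL/hr
Volume infused so far = 268.7386 mL/hr × 0.4 hr = 107.4954 mL
Volume remaining = 216 − 107.4954 = 108.5046 mL
New rate:
Dose = 0.26 mcg/kg/min × 64.8 kg = 16.848 mcg/min
16.848 mcg/min × 60 min/hr = 1010.88 mcg/hr
Rate = 1010.88 mcg/hr ÷ 4.62963 mcg/mL = 218.3501 mL/hr
Time remaining = 108.5046 mL ÷ 218.3501 mL/hr = 0.4969294 hr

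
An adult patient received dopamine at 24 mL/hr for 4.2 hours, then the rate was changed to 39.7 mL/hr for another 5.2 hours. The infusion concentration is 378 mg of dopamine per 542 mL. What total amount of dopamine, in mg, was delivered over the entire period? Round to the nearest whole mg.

Concentration = 378 mg ÷ 542 mL = 0.697417 mg/mL
Stage 1: 24 mL/hr × 4.2 hr = 100.8 mL → 100.8 mL × 0.697417 mg/mL = 70.29963 mg
Stage 2: 39.7 mL/hr × 5.2 hr = 206.44 mL → 206.44 mL × 0.697417 mg/mL = 143.9748 mg
Total = 70.29963 + 143.9748 = 214.2744 mg

214 mg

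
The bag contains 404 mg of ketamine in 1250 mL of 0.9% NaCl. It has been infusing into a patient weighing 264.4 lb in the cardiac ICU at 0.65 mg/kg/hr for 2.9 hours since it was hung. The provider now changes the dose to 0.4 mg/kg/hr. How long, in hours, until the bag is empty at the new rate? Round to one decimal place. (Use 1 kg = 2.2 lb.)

Initial rate:
Weight = 264.4 lb ÷ 2.2 lb/kg = 120.1818 kg
Dose = 0.65 mg/kg/hr × 120.1818 kg = 78.11818 mg/hr
Concentration = 404 mg ÷ 1250 mL = 0.3232 mg/mL
Rate = 78.11818 mg/hr ÷ 0.3232 mg/mL = 241.7023 mL/hr
Volume infused so far = 241.7023 mL/hr × 2.9 hr = 700.9367 mL
Volume remaining = 1250 − 700.9367 = 549.0633 mL
New rate:
Dose = 0.4 mg/kg/hr × 120.1818 kg = 48.07273 mg/hr
Rate = 48.07273 mg/hr ÷ 0.3232 mg/mL = 148.7399 mL/hr
Time remaining = 549.0633 mL ÷ 148.7399 mL/hr = 3.691433 hr

3.7 hours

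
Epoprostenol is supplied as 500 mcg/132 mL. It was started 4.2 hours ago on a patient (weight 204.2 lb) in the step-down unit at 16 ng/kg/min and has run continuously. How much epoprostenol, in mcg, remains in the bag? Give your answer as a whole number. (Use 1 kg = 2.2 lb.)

126 mcg

Weight = 204.2 lb ÷ 2.2 lb/kg = 92.81818 kg
Dose = 16 ng/kg/min × 92.81818 kg = 1485.091 ng/min
1485.091 ng/min × 60 min/hr = 89105.45 ng/hr
Concentration = 500 mcg ÷ 132 mL = 3.787879 mcg/mL = 3787.879 ng/mL
Rate = 89105.45 ng/hr ÷ 3787.879 ng/mL = 23.52384 mL/hr
Volume infused = 23.52384 mL/hr × 4.2 hr = 98.80013 mL
Volume remaining = 132 − 98.80013 = 33.19987 mL
Drug remaining = 33.19987 mL × 3787.879 ng/mL = 125757.1 ng = 125.7571 mcg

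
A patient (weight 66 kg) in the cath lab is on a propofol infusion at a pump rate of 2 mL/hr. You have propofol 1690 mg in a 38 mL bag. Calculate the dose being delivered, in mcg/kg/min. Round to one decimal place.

22.5 mcg/kg/min

Concentration = 1690 mg ÷ 38 mL = 44.47368 mg/mL = 44473.68 mcg/mL
Drug rate = 2 mL/hr × 44473.68 mcg/mL = 88947.37 mcg/hr
88947.37 mcg/hr ÷ 60 min/hr = 1482.456 mcg/min
1482.456 mcg/min ÷ 66 kg = 22.46146 mcg/kg/min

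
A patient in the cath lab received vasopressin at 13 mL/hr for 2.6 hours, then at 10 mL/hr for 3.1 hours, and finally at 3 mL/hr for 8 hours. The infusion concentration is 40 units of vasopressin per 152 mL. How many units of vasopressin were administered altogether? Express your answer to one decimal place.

Concentration = 40 units ÷ 152 mL = 0.2631579 units/mL
Stage 1: 13 mL/hr × 2.6 hr = 33.8 mL → 33.8 mL × 0.2631579 units/mL = 8.894737 units
Stage 2: 10 mL/hr × 3.1 hr = 31 mL → 31 mL × 0.2631579 units/mL = 8.157895 units
Stage 3: 3 mL/hr × 8 hr = 24 mL → 24 mL × 0.2631579 units/mL = 6.315789 units
Total = 8.894737 + 8.157895 + 6.315789 = 23.36842 units

23.4 units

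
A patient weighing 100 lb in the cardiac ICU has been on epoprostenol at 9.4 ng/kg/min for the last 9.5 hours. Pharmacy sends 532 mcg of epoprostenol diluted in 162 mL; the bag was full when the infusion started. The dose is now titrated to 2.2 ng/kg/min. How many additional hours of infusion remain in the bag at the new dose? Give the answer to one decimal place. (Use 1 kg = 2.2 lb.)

Initial rate:
Weight = 100 lb ÷ 2.2 lb/kg = 45.45455 kg
Dose = 9.4 ng/kg/min × 45.45455 kg = 427.2727 ng/min
427.2727 ng/min × 60 min/hr = 25636.36 ng/hr
Concentration = 532 mcg ÷ 162 mL = 3.283951 mcg/mL = 3283.951 ng/mL
Rate = 25636.36 ng/hr ÷ 3283.951 ng/mL = 7.806562 mL/hr
Volume infused so far = 7.806562 mL/hr × 9.5 hr = 74.16234 mL
Volume remaining = 162 − 74.16234 = 87.83766 mL
New rate:
Dose = 2.2 ng/kg/min × 45.45455 kg = 100 ng/min
100 ng/min × 60 min/hr = 6000 ng/hr
Rate = 6000 ng/hr ÷ 3283.951 ng/mL = 1.827068 mL/hr
Time remaining = 87.83766 mL ÷ 1.827068 mL/hr = 48.07576 hr

48.1 hours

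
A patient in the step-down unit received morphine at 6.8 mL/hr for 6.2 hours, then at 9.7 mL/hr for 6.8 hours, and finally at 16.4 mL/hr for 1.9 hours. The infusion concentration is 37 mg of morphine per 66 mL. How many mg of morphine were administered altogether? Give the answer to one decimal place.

78.1 mg

Concentration = 37 mg ÷ 66 mL = 0.5606061 mg/mL
Stage 1: 6.8 mL/hr × 6.2 hr = 42.16 mL → 42.16 mL × 0.5606061 mg/mL = 23.63515 mg
Stage 2: 9.7 mL/hr × 6.8 hr = 65.96 mL → 65.96 mL × 0.5606061 mg/mL = 36.97758 mg
Stage 3: 16.4 mL/hr × 1.9 hr = 31.16 mL → 31.16 mL × 0.5606061 mg/mL = 17.46848 mg
Total = 23.63515 + 36.97758 + 17.46848 = 78.08121 mg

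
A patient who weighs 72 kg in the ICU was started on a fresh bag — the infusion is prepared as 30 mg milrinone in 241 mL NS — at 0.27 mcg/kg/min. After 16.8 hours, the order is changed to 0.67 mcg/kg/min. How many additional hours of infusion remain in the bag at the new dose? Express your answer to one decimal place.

Initial rate:
Dose = 0.27 mcg/kg/min × 72 kg = 19.44 mcg/min
19.44 mcg/min × 60 min/hr = 1166.4 mcg/hr
Concentration = 30 mg ÷ 241 mL = 0.1244813 mg/mL = 124.4813 mcg/mL
Rate = 1166.4 mcg/hr ÷ 124.4813 mcg/mL = 9.37008 mL/hr
Volume infused so far = 9.37008 mL/hr × 16.8 hr = 157.4173 mL
Volume remaining = 241 − 157.4173 = 83.58266 mL
New rate:
Dose = 0.67 mcg/kg/min × 72 kg = 48.24 mcg/min
48.24 mcg/min × 60 min/hr = 2894.4 mcg/hr
Rate = 2894.4 mcg/hr ÷ 124.4813 mcg/mL = 23.25168 mL/hr
Time remaining = 83.58266 mL ÷ 23.25168 mL/hr = 3.594693 hr

3.6 hours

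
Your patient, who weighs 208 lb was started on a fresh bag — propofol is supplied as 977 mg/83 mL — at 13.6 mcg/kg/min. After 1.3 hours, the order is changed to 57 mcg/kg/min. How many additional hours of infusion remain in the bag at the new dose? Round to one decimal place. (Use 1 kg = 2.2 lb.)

Initial rate:
Weight = 208 lb ÷ 2.2 lb/kg = 94.54545 kg
Dose = 13.6 mcg/kg/min × 94.54545 kg = 1285.818 mcg/min
1285.818 mcg/min × 60 min/hr = 77149.09 mcg/hr
Concentration = 977 mg ÷ 83 mL = 11.77108 mg/mL = 11771.08 mcg/mL
Rate = 77149.09 mcg/hr ÷ 11771.08 mcg/mL = 6.554119 mL/hr
Volume infused so far = 6.554119 mL/hr × 1.3 hr = 8.520355 mL
Volume remaining = 83 − 8.520355 = 74.47964 mL
New rate:
Dose = 57 mcg/kg/min × 94.54545 kg = 5389.091 mcg/min
5389.091 mcg/min × 60 min/hr = 323345.5 mcg/hr
Rate = 323345.5 mcg/hr ÷ 11771.08 mcg/mL = 27.46947 mL/hr
Time remaining = 74.47964 mL ÷ 27.46947 mL/hr = 2.711361 hr

2.7 hours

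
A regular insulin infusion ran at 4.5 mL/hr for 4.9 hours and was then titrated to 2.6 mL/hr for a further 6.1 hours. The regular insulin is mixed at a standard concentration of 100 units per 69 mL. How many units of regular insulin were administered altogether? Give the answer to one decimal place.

Concentration = 100 units ÷ 69 mL = 1.449275 units/mL
Stage 1: 4.5 mL/hr × 4.9 hr = 22.05 mL → 22.05 mL × 1.449275 units/mL = 31.95652 units
Stage 2: 2.6 mL/hr × 6.1 hr = 15.86 mL → 15.86 mL × 1.449275 units/mL = 22.98551 units
Total = 31.95652 + 22.98551 = 54.94203 units

54.9 units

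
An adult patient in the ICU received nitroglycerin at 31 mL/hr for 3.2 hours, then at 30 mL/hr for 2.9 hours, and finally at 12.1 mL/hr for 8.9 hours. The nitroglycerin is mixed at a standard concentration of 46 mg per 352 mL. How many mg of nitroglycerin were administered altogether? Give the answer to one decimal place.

Concentration = 46 mg ÷ 352 mL = 0.1306818 mg/mL
Stage 1: 31 mL/hr × 3.2 hr = 99.2 mL → 99.2 mL × 0.1306818 mg/mL = 12.96364 mg
Stage 2: 30 mL/hr × 2.9 hr = 87 mL → 87 mL × 0.1306818 mg/mL = 11.36932 mg
Stage 3: 12.1 mL/hr × 8.9 hr = 107.69 mL → 107.69 mL × 0.1306818 mg/mL = 14.07312 mg
Total = 12.96364 + 11.36932 + 14.07312 = 38.40608 mg

38.4 mg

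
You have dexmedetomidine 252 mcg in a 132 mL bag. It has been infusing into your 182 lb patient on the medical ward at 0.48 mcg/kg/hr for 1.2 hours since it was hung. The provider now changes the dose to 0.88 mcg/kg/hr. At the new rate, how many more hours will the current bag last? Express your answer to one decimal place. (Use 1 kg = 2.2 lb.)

2.8 hours

Initial rate:
Weight = 182 lb ÷ 2.2 lb/kg = 82.72727 kg
Dose = 0.48 mcg/kg/hr × 82.72727 kg = 39.70909 mcg/hr
Concentration = 252 mcg ÷ 132 mL = 1.909091 mcg/mL
Rate = 39.70909 mcg/hr ÷ 1.909091 mcg/mL = 20.8 mL/hr
Volume infused so far = 20.8 mL/hr × 1.2 hr = 24.96 mL
Volume remaining = 132 − 24.96 = 107.04 mL
New rate:
Dose = 0.88 mcg/kg/hr × 82.72727 kg = 72.8 mcg/hr
Rate = 72.8 mcg/hr ÷ 1.909091 mcg/mL = 38.13333 mL/hr
Time remaining = 107.04 mL ÷ 38.13333 mL/hr = 2.806993 hr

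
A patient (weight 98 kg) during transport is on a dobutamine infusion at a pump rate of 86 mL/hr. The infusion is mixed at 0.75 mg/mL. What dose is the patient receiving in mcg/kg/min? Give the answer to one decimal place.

Concentration = 0.75 mg/mL = 750 mcg/mL
Drug rate = 86 mL/hr × 750 mcg/mL = 64500 mcg/hr
64500 mcg/hr ÷ 60 min/hr = 1075 mcg/min
1075 mcg/min ÷ 98 kg = 10.96939 mcg/kg/min

11.0 mcg/kg/min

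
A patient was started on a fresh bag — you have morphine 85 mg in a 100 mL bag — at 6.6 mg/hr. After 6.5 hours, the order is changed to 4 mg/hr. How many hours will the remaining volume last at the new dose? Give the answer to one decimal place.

Initial rate:
Concentration = 85 mg ÷ 100 mL = 0.85 mg/mL
Rate = 6.6 mg/hr ÷ 0.85 mg/mL = 7.764706 mL/hr
Volume infused so far = 7.764706 mL/hr × 6.5 hr = 50.47059 mL
Volume remaining = 100 − 50.47059 = 49.52941 mL
New rate:
Rate = 4 mg/hr ÷ 0.85 mg/mL = 4.705882 mL/hr
Time remaining = 49.52941 mL ÷ 4.705882 mL/hr = 10.525 hr

10.5 hours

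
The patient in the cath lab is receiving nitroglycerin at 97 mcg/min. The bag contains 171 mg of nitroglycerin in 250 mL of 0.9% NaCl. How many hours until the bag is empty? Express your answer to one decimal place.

29.4 hours

97 mcg/min × 60 min/hr = 5820 mcg/hr
Concentration = 171 mg ÷ 250 mL = 0.684 mg/mL = 684 mcg/mL
Rate = 5820 mcg/hr ÷ 684 mcg/mL = 8.508772 mL/hr
Duration = 250 mL ÷ 8.508772 mL/hr = 29.38144 hr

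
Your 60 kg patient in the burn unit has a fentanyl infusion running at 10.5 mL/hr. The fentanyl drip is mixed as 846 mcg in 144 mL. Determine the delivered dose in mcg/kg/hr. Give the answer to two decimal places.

Concentration = 846 mcg ÷ 144 mL = 5.875 mcg/mL
Drug rate = 10.5 mL/hr × 5.875 mcg/mL = 61.6875 mcg/hr
61.6875 mcg/hr ÷ 60 kg = 1.028125 mcg/kg/hr

1.03 mcg/kg/hr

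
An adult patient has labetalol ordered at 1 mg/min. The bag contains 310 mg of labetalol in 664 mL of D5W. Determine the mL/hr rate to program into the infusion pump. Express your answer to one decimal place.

1 mg/min × 60 min/hr = 60 mg/hr
Concentration = 310 mg ÷ 664 mL = 0.4668675 mg/mL
Rate = 60 mg/hr ÷ 0.4668675 mg/mL = 128.5161 mL/hr

128.5 mL/hr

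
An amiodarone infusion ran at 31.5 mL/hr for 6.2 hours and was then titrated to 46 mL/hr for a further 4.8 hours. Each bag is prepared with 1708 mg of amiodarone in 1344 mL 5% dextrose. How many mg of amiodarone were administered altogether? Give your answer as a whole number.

529 mg

Concentration = 1708 mg ÷ 1344 mL = 1.270833 mg/mL
Stage 1: 31.5 mL/hr × 6.2 hr = 195.3 mL → 195.3 mL × 1.270833 mg/mL = 248.1937 mg
Stage 2: 46 mL/hr × 4.8 hr = 220.8 mL → 220.8 mL × 1.270833 mg/mL = 280.6 mg
Total = 248.1937 + 280.6 = 528.7938 mg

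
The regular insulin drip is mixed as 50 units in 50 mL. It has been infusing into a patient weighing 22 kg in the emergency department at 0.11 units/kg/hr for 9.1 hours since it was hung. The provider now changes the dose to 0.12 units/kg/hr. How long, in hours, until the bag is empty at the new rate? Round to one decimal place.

Initial rate:
Dose = 0.11 units/kg/hr × 22 kg = 2.42 units/hr
Concentration = 50 units ÷ 50 mL = 1 units/mL
Rate = 2.42 units/hr ÷ 1 units/mL = 2.42 mL/hr
Volume infused so far = 2.42 mL/hr × 9.1 hr = 22.022 mL
Volume remaining = 50 − 22.022 = 27.978 mL
New rate:
Dose = 0.12 units/kg/hr × 22 kg = 2.64 units/hr
Rate = 2.64 units/hr ÷ 1 units/mL = 2.64 mL/hr
Time remaining = 27.978 mL ÷ 2.64 mL/hr = 10.59773 hr

10.6 hours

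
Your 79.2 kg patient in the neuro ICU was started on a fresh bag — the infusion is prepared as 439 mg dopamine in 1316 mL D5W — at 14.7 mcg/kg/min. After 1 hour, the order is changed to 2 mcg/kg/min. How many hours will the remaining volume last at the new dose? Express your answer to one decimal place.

38.8 hours

Initial rate:
Dose = 14.7 mcg/kg/min × 79.2 kg = 1164.24 mcg/min
1164.24 mcg/min × 60 min/hr = 69854.4 mcg/hr
Concentration = 439 mg ÷ 1316 mL = 0.3335866 mg/mL = 333.5866 mcg/mL
Rate = 69854.4 mcg/hr ÷ 333.5866 mcg/mL = 209.4041 mL/hr
Volume infused so far = 209.4041 mL/hr × 1 hr = 209.4041 mL
Volume remaining = 1316 − 209.4041 = 1106.596 mL
New rate:
Dose = 2 mcg/kg/min × 79.2 kg = 158.4 mcg/min
158.4 mcg/min × 60 min/hr = 9504 mcg/hr
Rate = 9504 mcg/hr ÷ 333.5866 mcg/mL = 28.49035 mL/hr
Time remaining = 1106.596 mL ÷ 28.49035 mL/hr = 38.84108 hr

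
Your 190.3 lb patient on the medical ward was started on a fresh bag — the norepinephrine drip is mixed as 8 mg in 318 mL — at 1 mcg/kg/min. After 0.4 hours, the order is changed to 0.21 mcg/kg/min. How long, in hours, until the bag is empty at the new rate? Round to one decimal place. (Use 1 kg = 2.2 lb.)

Initial rate:
Weight = 190.3 lb ÷ 2.2 lb/kg = 86.5 kg
Dose = 1 mcg/kg/min × 86.5 kg = 86.5 mcg/min
86.5 mcg/min × 60 min/hr = 5190 mcg/hr
Concentration = 8 mg ÷ 318 mL = 0.02515723 mg/mL = 25.15723 mcg/mL
Rate = 5190 mcg/hr ÷ 25.15723 mcg/mL = 206.3025 mL/hr
Volume infused so far = 206.3025 mL/hr × 0.4 hr = 82.521 mL
Volume remaining = 318 − 82.521 = 235.479 mL
New rate:
Dose = 0.21 mcg/kg/min × 86.5 kg = 18.165 mcg/min
18.165 mcg/min × 60 min/hr = 1089.9 mcg/hr
Rate = 1089.9 mcg/hr ÷ 25.15723 mcg/mL = 43.32352 mL/hr
Time remaining = 235.479 mL ÷ 43.32352 mL/hr = 5.435361 hr

5.4 hours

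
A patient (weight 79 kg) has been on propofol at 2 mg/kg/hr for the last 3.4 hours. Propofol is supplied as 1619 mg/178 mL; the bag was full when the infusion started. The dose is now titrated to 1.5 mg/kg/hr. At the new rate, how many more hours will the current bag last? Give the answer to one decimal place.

9.1 hours

Initial rate:
Dose = 2 mg/kg/hr × 79 kg = 158 mg/hr
Concentration = 1619 mg ÷ 178 mL = 9.095506 mg/mL
Rate = 158 mg/hr ÷ 9.095506 mg/mL = 17.37122 mL/hr
Volume infused so far = 17.37122 mL/hr × 3.4 hr = 59.06214 mL
Volume remaining = 178 − 59.06214 = 118.9379 mL
New rate:
Dose = 1.5 mg/kg/hr × 79 kg = 118.5 mg/hr
Rate = 118.5 mg/hr ÷ 9.095506 mg/mL = 13.02841 mL/hr
Time remaining = 118.9379 mL ÷ 13.02841 mL/hr = 9.129114 hr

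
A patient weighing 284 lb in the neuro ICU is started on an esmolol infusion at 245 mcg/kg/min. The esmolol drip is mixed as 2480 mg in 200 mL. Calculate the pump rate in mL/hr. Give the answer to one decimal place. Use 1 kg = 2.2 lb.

Weight = 284 lb ÷ 2.2 lb/kg = 129.0909 kg
Dose = 245 mcg/kg/min × 129.0909 kg = 31627.27 mcg/min
31627.27 mcg/min × 60 min/hr = 1897636 mcg/hr
Concentration = 2480 mg ÷ 200 mL = 12.4 mg/mL = 12400 mcg/mL
Rate = 1897636 mcg/hr ÷ 12400 mcg/mL = 153.0352 mL/hr

153.0 mL/hr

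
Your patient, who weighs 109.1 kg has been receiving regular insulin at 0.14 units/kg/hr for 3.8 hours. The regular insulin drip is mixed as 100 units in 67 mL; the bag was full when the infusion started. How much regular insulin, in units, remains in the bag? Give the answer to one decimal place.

Dose = 0.14 units/kg/hr × 109.1 kg = 15.274 units/hr
Concentration = 100 units ÷ 67 mL = 1.492537 units/mL
Rate = 15.274 units/hr ÷ 1.492537 units/mL = 10.23358 mL/hr
Volume infused = 10.23358 mL/hr × 3.8 hr = 38.8876 mL
Volume remaining = 67 − 38.8876 = 28.1124 mL
Drug remaining = 28.1124 mL × 1.492537 units/mL = 41.9588 units

42.0 units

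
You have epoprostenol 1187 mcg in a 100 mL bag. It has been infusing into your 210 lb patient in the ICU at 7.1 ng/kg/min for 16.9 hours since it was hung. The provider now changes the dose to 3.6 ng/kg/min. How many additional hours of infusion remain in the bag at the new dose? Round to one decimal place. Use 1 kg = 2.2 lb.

24.2 hours

Initial rate:
Weight = 210 lb ÷ 2.2 lb/kg = 95.45455 kg
Dose = 7.1 ng/kg/min × 95.45455 kg = 677.7273 ng/min
677.7273 ng/min × 60 min/hr = 40663.64 ng/hr
Concentration = 1187 mcg ÷ 100 mL = 11.87 mcg/mL = 11870 ng/mL
Rate = 40663.64 ng/hr ÷ 11870 ng/mL = 3.425749 mL/hr
Volume infused so far = 3.425749 mL/hr × 16.9 hr = 57.89515 mL
Volume remaining = 100 − 57.89515 = 42.10485 mL
New rate:
Dose = 3.6 ng/kg/min × 95.45455 kg = 343.6364 ng/min
343.6364 ng/min × 60 min/hr = 20618.18 ng/hr
Rate = 20618.18 ng/hr ÷ 11870 ng/mL = 1.736999 mL/hr
Time remaining = 42.10485 mL ÷ 1.736999 mL/hr = 24.23999 hr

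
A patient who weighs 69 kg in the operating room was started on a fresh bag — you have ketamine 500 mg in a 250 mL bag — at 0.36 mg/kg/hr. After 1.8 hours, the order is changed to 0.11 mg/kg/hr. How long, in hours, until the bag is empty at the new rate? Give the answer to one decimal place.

60.0 hours

Initial rate:
Dose = 0.36 mg/kg/hr × 69 kg = 24.84 mg/hr
Concentration = 500 mg ÷ 250 mL = 2 mg/mL
Rate = 24.84 mg/hr ÷ 2 mg/mL = 12.42 mL/hr
Volume infused so far = 12.42 mL/hr × 1.8 hr = 22.356 mL
Volume remaining = 250 − 22.356 = 227.644 mL
New rate:
Dose = 0.11 mg/kg/hr × 69 kg = 7.59 mg/hr
Rate = 7.59 mg/hr ÷ 2 mg/mL = 3.795 mL/hr
Time remaining = 227.644 mL ÷ 3.795 mL/hr = 59.98524 hr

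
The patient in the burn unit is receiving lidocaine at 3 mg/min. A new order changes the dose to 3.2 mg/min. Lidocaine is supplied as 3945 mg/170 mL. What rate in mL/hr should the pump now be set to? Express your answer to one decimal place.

3.2 mg/min × 60 min/hr = 192 mg/hr
Concentration = 3945 mg ÷ 170 mL = 23.20588 mg/mL
Rate = 192 mg/hr ÷ 23.20588 mg/mL = 8.273764 mL/hr

8.3 mL/hr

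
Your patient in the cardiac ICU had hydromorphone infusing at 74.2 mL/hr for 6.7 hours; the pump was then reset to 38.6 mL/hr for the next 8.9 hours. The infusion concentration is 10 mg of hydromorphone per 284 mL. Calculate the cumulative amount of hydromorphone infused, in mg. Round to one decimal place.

Concentration = 10 mg ÷ 284 mL = 0.03521127 mg/mL
Stage 1: 74.2 mL/hr × 6.7 hr = 497.14 mL → 497.14 mL × 0.03521127 mg/mL = 17.50493 mg
Stage 2: 38.6 mL/hr × 8.9 hr = 343.54 mL → 343.54 mL × 0.03521127 mg/mL = 12.09648 mg
Total = 17.50493 + 12.09648 = 29.60141 mg

29.6 mg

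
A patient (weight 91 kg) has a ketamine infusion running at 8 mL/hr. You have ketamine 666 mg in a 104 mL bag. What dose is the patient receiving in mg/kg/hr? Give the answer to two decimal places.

0.56 mg/kg/hr

Concentration = 666 mg ÷ 104 mL = 6.403846 mg/mL
Drug rate = 8 mL/hr × 6.403846 mg/mL = 51.23077 mg/hr
51.23077 mg/hr ÷ 91 kg = 0.5629755 mg/kg/hr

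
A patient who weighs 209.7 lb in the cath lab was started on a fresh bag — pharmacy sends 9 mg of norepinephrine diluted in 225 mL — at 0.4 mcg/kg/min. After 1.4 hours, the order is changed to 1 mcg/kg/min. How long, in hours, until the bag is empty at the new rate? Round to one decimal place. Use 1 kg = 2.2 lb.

Initial rate:
Weight = 209.7 lb ÷ 2.2 lb/kg = 95.31818 kg
Dose = 0.4 mcg/kg/min × 95.31818 kg = 38.12727 mcg/min
38.12727 mcg/min × 60 min/hr = 2287.636 mcg/hr
Concentration = 9 mg ÷ 225 mL = 0.04 mg/mL = 40 mcg/mL
Rate = 2287.636 mcg/hr ÷ 40 mcg/mL = 57.19091 mL/hr
Volume infused so far = 57.19091 mL/hr × 1.4 hr = 80.06727 mL
Volume remaining = 225 − 80.06727 = 144.9327 mL
New rate:
Dose = 1 mcg/kg/min × 95.31818 kg = 95.31818 mcg/min
95.31818 mcg/min × 60 min/hr = 5719.091 mcg/hr
Rate = 5719.091 mcg/hr ÷ 40 mcg/mL = 142.9773 mL/hr
Time remaining = 144.9327 mL ÷ 142.9773 mL/hr = 1.013677 hr

1.0 hours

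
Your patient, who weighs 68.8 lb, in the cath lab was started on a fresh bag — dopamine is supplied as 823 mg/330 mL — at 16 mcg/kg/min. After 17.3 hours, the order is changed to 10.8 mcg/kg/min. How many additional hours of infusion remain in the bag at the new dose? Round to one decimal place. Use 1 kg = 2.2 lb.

15.0 hours

Initial rate:
Weight = 68.8 lb ÷ 2.2 lb/kg = 31.27273 kg
Dose = 16 mcg/kg/min × 31.27273 kg = 500.3636 mcg/min
500.3636 mcg/min × 60 min/hr = 30021.82 mcg/hr
Concentration = 823 mg ÷ 330 mL = 2.493939 mg/mL = 2493.939 mcg/mL
Rate = 30021.82 mcg/hr ÷ 2493.939 mcg/mL = 12.03791 mL/hr
Volume infused so far = 12.03791 mL/hr × 17.3 hr = 208.2558 mL
Volume remaining = 330 − 208.2558 = 121.7442 mL
New rate:
Dose = 10.8 mcg/kg/min × 31.27273 kg = 337.7455 mcg/min
337.7455 mcg/min × 60 min/hr = 20264.73 mcg/hr
Rate = 20264.73 mcg/hr ÷ 2493.939 mcg/mL = 8.125589 mL/hr
Time remaining = 121.7442 mL ÷ 8.125589 mL/hr = 14.98281 hr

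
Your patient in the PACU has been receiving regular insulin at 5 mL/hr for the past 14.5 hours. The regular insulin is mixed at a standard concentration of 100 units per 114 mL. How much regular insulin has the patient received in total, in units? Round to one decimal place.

Concentration = 100 units ÷ 114 mL = 0.877193 units/mL
Drug rate = 5 mL/hr × 0.877193 units/mL = 4.385965 units/hr
Total = 4.385965 units/hr × 14.5 hr = 63.59649 units

63.6 units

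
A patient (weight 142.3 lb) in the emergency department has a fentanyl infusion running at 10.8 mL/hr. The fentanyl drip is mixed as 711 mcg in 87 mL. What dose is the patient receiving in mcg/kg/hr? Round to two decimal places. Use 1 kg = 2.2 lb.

Weight = 142.3 lb ÷ 2.2 lb/kg = 64.68182 kg
Concentration = 711 mcg ÷ 87 mL = 8.172414 mcg/mL
Drug rate = 10.8 mL/hr × 8.172414 mcg/mL = 88.26207 mcg/hr
88.26207 mcg/hr ÷ 64.68182 kg = 1.364558 mcg/kg/hr

1.36 mcg/kg/hr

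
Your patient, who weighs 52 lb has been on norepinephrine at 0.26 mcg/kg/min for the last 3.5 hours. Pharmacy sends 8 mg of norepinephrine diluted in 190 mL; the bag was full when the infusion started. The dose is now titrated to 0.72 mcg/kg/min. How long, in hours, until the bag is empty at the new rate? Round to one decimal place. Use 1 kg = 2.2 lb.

Initial rate:
Weight = 52 lb ÷ 2.2 lb/kg = 23.63636 kg
Dose = 0.26 mcg/kg/min × 23.63636 kg = 6.145455 mcg/min
6.145455 mcg/min × 60 min/hr = 368.7273 mcg/hr
Concentration = 8 mg ÷ 190 mL = 0.04210526 mg/mL = 42.10526 mcg/mL
Rate = 368.7273 mcg/hr ÷ 42.10526 mcg/mL = 8.757273 mL/hr
Volume infused so far = 8.757273 mL/hr × 3.5 hr = 30.65045 mL
Volume remaining = 190 − 30.65045 = 159.3495 mL
New rate:
Dose = 0.72 mcg/kg/min × 23.63636 kg = 17.01818 mcg/min
17.01818 mcg/min × 60 min/hr = 1021.091 mcg/hr
Rate = 1021.091 mcg/hr ÷ 42.10526 mcg/mL = 24.25091 mL/hr
Time remaining = 159.3495 mL ÷ 24.25091 mL/hr = 6.570869 hr

6.6 hours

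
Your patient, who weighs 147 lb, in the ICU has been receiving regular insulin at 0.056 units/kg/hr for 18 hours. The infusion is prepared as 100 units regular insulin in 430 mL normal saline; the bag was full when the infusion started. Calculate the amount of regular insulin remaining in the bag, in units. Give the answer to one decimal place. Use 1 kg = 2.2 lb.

Weight = 147 lb ÷ 2.2 lb/kg = 66.81818 kg
Dose = 0.056 units/kg/hr × 66.81818 kg = 3.741818 units/hr
Concentration = 100 units ÷ 430 mL = 0.2325581 units/mL
Rate = 3.741818 units/hr ÷ 0.2325581 units/mL = 16.08982 mL/hr
Volume infused = 16.08982 mL/hr × 18 hr = 289.6167 mL
Volume remaining = 430 − 289.6167 = 140.3833 mL
Drug remaining = 140.3833 mL × 0.2325581 units/mL = 32.64727 units

32.6 units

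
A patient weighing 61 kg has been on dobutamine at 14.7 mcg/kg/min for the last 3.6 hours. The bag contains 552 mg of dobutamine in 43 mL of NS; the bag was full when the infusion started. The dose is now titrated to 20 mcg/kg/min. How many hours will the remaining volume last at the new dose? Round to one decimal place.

Initial rate:
Dose = 14.7 mcg/kg/min × 61 kg = 896.7 mcg/min
896.7 mcg/min × 60 min/hr = 53802 mcg/hr
Concentration = 552 mg ÷ 43 mL = 12.83721 mg/mL = 12837.21 mcg/mL
Rate = 53802 mcg/hr ÷ 12837.21 mcg/mL = 4.191098 mL/hr
Volume infused so far = 4.191098 mL/hr × 3.6 hr = 15.08795 mL
Volume remaining = 43 − 15.08795 = 27.91205 mL
New rate:
Dose = 20 mcg/kg/min × 61 kg = 1220 mcg/min
1220 mcg/min × 60 min/hr = 73200 mcg/hr
Rate = 73200 mcg/hr ÷ 12837.21 mcg/mL = 5.702174 mL/hr
Time remaining = 27.91205 mL ÷ 5.702174 mL/hr = 4.894984 hr

4.9 hours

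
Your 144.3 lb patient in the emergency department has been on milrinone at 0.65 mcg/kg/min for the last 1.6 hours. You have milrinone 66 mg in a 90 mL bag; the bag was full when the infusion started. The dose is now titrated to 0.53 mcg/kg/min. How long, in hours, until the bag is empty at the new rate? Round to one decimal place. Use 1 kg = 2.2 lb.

29.7 hours

Initial rate:
Weight = 144.3 lb ÷ 2.2 lb/kg = 65.59091 kg
Dose = 0.65 mcg/kg/min × 65.59091 kg = 42.63409 mcg/min
42.63409 mcg/min × 60 min/hr = 2558.045 mcg/hr
Concentration = 66 mg ÷ 90 mL = 0.7333333 mg/mL = 733.3333 mcg/mL
Rate = 2558.045 mcg/hr ÷ 733.3333 mcg/mL = 3.488244 mL/hr
Volume infused so far = 3.488244 mL/hr × 1.6 hr = 5.58119 mL
Volume remaining = 90 − 5.58119 = 84.41881 mL
New rate:
Dose = 0.53 mcg/kg/min × 65.59091 kg = 34.76318 mcg/min
34.76318 mcg/min × 60 min/hr = 2085.791 mcg/hr
Rate = 2085.791 mcg/hr ÷ 733.3333 mcg/mL = 2.84426 mL/hr
Time remaining = 84.41881 mL ÷ 2.84426 mL/hr = 29.68041 hr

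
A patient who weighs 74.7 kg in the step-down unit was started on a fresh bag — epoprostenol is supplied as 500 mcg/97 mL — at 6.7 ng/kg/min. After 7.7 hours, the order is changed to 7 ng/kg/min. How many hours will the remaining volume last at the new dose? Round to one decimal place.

8.6 hours

Initial rate:
Dose = 6.7 ng/kg/min × 74.7 kg = 500.49 ng/min
500.49 ng/min × 60 min/hr = 30029.4 ng/hr
Concentration = 500 mcg ÷ 97 mL = 5.154639 mcg/mL = 5154.639 ng/mL
Rate = 30029.4 ng/hr ÷ 5154.639 ng/mL = 5.825704 mL/hr
Volume infused so far = 5.825704 mL/hr × 7.7 hr = 44.85792 mL
Volume remaining = 97 − 44.85792 = 52.14208 mL
New rate:
Dose = 7 ng/kg/min × 74.7 kg = 522.9 ng/min
522.9 ng/min × 60 min/hr = 31374 ng/hr
Rate = 31374 ng/hr ÷ 5154.639 ng/mL = 6.086556 mL/hr
Time remaining = 52.14208 mL ÷ 6.086556 mL/hr = 8.566763 hr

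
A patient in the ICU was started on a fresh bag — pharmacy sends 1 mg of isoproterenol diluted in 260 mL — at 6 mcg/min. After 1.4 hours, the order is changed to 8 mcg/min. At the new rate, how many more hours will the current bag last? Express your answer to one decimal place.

1.0 hours

Initial rate:
6 mcg/min × 60 min/hr = 360 mcg/hr
Concentration = 1 mg ÷ 260 mL = 0.003846154 mg/mL = 3.846154 mcg/mL
Rate = 360 mcg/hr ÷ 3.846154 mcg/mL = 93.6 mL/hr
Volume infused so far = 93.6 mL/hr × 1.4 hr = 131.04 mL
Volume remaining = 260 − 131.04 = 128.96 mL
New rate:
8 mcg/min × 60 min/hr = 480 mcg/hr
Rate = 480 mcg/hr ÷ 3.846154 mcg/mL = 124.8 mL/hr
Time remaining = 128.96 mL ÷ 124.8 mL/hr = 1.033333 hr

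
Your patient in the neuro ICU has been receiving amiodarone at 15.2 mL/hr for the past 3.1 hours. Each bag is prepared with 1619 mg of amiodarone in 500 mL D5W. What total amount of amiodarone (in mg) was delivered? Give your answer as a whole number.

Concentration = 1619 mg ÷ 500 mL = 3.238 mg/mL
Drug rate = 15.2 mL/hr × 3.238 mg/mL = 49.2176 mg/hr
Total = 49.2176 mg/hr × 3.1 hr = 152.5746 mg

153 mg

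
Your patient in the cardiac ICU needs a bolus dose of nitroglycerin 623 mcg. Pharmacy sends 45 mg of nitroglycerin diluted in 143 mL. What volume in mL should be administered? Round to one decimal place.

Concentration = 45 mg ÷ 143 mL = 0.3146853 mg/mL = 314.6853 mcg/mL
Volume = 623 mcg ÷ 314.6853 mcg/mL = 1.979756 mL

2.0 mL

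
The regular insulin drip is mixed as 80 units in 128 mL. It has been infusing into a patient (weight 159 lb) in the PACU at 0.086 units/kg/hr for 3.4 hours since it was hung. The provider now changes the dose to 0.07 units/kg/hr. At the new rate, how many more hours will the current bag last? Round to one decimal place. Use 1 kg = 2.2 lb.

11.6 hours

Initial rate:
Weight = 159 lb ÷ 2.2 lb/kg = 72.27273 kg
Dose = 0.086 units/kg/hr × 72.27273 kg = 6.215455 units/hr
Concentration = 80 units ÷ 128 mL = 0.625 units/mL
Rate = 6.215455 units/hr ÷ 0.625 units/mL = 9.944727 mL/hr
Volume infused so far = 9.944727 mL/hr × 3.4 hr = 33.81207 mL
Volume remaining = 128 − 33.81207 = 94.18793 mL
New rate:
Dose = 0.07 units/kg/hr × 72.27273 kg = 5.059091 units/hr
Rate = 5.059091 units/hr ÷ 0.625 units/mL = 8.094545 mL/hr
Time remaining = 94.18793 mL ÷ 8.094545 mL/hr = 11.63597 hr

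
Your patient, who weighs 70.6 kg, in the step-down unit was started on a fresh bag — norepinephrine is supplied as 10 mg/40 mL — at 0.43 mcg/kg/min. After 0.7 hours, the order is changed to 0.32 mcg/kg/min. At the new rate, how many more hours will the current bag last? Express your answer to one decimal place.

Initial rate:
Dose = 0.43 mcg/kg/min × 70.6 kg = 30.358 mcg/min
30.358 mcg/min × 60 min/hr = 1821.48 mcg/hr
Concentration = 10 mg ÷ 40 mL = 0.25 mg/mL = 250 mcg/mL
Rate = 1821.48 mcg/hr ÷ 250 mcg/mL = 7.28592 mL/hr
Volume infused so far = 7.28592 mL/hr × 0.7 hr = 5.100144 mL
Volume remaining = 40 − 5.100144 = 34.89986 mL
New rate:
Dose = 0.32 mcg/kg/min × 70.6 kg = 22.592 mcg/min
22.592 mcg/min × 60 min/hr = 1355.52 mcg/hr
Rate = 1355.52 mcg/hr ÷ 250 mcg/mL = 5.42208 mL/hr
Time remaining = 34.89986 mL ÷ 5.42208 mL/hr = 6.436618 hr

6.4 hours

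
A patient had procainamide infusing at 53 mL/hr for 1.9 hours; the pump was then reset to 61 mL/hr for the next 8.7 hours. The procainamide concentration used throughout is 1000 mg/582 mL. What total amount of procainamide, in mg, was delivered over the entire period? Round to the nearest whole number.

Concentration = 1000 mg ÷ 582 mL = 1.718213 mg/mL
Stage 1: 53 mL/hr × 1.9 hr = 100.7 mL → 100.7 mL × 1.718213 mg/mL = 173.0241 mg
Stage 2: 61 mL/hr × 8.7 hr = 530.7 mL → 530.7 mL × 1.718213 mg/mL = 911.8557 mg
Total = 173.0241 + 911.8557 = 1084.88 mg

1085 mg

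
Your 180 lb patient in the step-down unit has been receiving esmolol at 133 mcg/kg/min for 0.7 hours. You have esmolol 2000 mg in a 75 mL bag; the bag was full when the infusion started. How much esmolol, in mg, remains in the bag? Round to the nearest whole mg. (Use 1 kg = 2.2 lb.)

Weight = 180 lb ÷ 2.2 lb/kg = 81.81818 kg
Dose = 133 mcg/kg/min × 81.81818 kg = 10881.82 mcg/min
10881.82 mcg/min × 60 min/hr = 652909.1 mcg/hr
Concentration = 2000 mg ÷ 75 mL = 26.66667 mg/mL = 26666.67 mcg/mL
Rate = 652909.1 mcg/hr ÷ 26666.67 mcg/mL = 24.48409 mL/hr
Volume infused = 24.48409 mL/hr × 0.7 hr = 17.13886 mL
Volume remaining = 75 − 17.13886 = 57.86114 mL
Drug remaining = 57.86114 mL × 26666.67 mcg/mL = 1542964 mcg = 1542.964 mg

1543 mg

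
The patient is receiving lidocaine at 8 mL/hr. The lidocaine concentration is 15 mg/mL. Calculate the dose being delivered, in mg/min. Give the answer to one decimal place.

Drug rate = 8 mL/hr × 15 mg/mL = 120 mg/hr
120 mg/hr ÷ 60 min/hr = 2 mg/min

2.0 mg/min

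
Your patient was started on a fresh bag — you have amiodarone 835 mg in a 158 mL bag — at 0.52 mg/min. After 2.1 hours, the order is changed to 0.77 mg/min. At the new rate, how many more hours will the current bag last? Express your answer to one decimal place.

Initial rate:
0.52 mg/min × 60 min/hr = 31.2 mg/hr
Concentration = 835 mg ÷ 158 mL = 5.28481 mg/mL
Rate = 31.2 mg/hr ÷ 5.28481 mg/mL = 5.903713 mL/hr
Volume infused so far = 5.903713 mL/hr × 2.1 hr = 12.3978 mL
Volume remaining = 158 − 12.3978 = 145.6022 mL
New rate:
0.77 mg/min × 60 min/hr = 46.2 mg/hr
Rate = 46.2 mg/hr ÷ 5.28481 mg/mL = 8.742036 mL/hr
Time remaining = 145.6022 mL ÷ 8.742036 mL/hr = 16.65541 hr

16.7 hours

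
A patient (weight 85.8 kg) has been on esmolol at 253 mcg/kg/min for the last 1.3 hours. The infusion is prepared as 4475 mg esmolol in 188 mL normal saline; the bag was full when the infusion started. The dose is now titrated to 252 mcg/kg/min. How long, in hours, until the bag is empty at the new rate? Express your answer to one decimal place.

Initial rate:
Dose = 253 mcg/kg/min × 85.8 kg = 21707.4 mcg/min
21707.4 mcg/min × 60 min/hr = 1302444 mcg/hr
Concentration = 4475 mg ÷ 188 mL = 23.80319 mg/mL = 23803.19 mcg/mL
Rate = 1302444 mcg/hr ÷ 23803.19 mcg/mL = 54.7172 mL/hr
Volume infused so far = 54.7172 mL/hr × 1.3 hr = 71.13236 mL
Volume remaining = 188 − 71.13236 = 116.8676 mL
New rate:
Dose = 252 mcg/kg/min × 85.8 kg = 21621.6 mcg/min
21621.6 mcg/min × 60 min/hr = 1297296 mcg/hr
Rate = 1297296 mcg/hr ÷ 23803.19 mcg/mL = 54.50093 mL/hr
Time remaining = 116.8676 mL ÷ 54.50093 mL/hr = 2.144324 hr

2.1 hours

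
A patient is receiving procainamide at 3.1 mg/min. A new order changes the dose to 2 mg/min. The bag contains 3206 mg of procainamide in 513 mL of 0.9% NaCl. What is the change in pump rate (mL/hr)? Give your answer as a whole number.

At the current dose:
3.1 mg/min × 60 min/hr = 186 mg/hr
Concentration = 3206 mg ÷ 513 mL = 6.249513 mg/mL
Rate = 186 mg/hr ÷ 6.249513 mg/mL = 29.76232 mL/hr
At the new dose:
2 mg/min × 60 min/hr = 120 mg/hr
Rate = 120 mg/hr ÷ 6.249513 mg/mL = 19.2015 mL/hr
Change = 19.2015 − 29.76232 = -10.56082 mL/hr → 10.56082 mL/hr decrease

11 mL/hr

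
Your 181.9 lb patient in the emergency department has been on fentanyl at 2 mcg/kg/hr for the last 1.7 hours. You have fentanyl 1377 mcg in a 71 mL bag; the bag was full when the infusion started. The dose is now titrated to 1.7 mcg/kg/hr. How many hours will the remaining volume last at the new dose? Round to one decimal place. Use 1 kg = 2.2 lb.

7.8 hours

Initial rate:
Weight = 181.9 lb ÷ 2.2 lb/kg = 82.68182 kg
Dose = 2 mcg/kg/hr × 82.68182 kg = 165.3636 mcg/hr
Concentration = 1377 mcg ÷ 71 mL = 19.39437 mcg/mL
Rate = 165.3636 mcg/hr ÷ 19.39437 mcg/mL = 8.526375 mL/hr
Volume infused so far = 8.526375 mL/hr × 1.7 hr = 14.49484 mL
Volume remaining = 71 − 14.49484 = 56.50516 mL
New rate:
Dose = 1.7 mcg/kg/hr × 82.68182 kg = 140.5591 mcg/hr
Rate = 140.5591 mcg/hr ÷ 19.39437 mcg/mL = 7.247419 mL/hr
Time remaining = 56.50516 mL ÷ 7.247419 mL/hr = 7.796592 hr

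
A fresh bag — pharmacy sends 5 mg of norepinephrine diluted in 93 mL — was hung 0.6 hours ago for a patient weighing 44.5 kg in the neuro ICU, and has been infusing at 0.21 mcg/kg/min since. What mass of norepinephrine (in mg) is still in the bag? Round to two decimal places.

Dose = 0.21 mcg/kg/min × 44.5 kg = 9.345 mcg/min
9.345 mcg/min × 60 min/hr = 560.7 mcg/hr
Concentration = 5 mg ÷ 93 mL = 0.05376344 mg/mL = 53.76344 mcg/mL
Rate = 560.7 mcg/hr ÷ 53.76344 mcg/mL = 10.42902 mL/hr
Volume infused = 10.42902 mL/hr × 0.6 hr = 6.257412 mL
Volume remaining = 93 − 6.257412 = 86.74259 mL
Drug remaining = 86.74259 mL × 53.76344 mcg/mL = 4663.58 mcg = 4.66358 mg

4.66 mg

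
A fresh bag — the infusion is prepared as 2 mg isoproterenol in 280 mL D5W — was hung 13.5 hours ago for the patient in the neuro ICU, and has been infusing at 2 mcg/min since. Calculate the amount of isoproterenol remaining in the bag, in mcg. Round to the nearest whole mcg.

2 mcg/min × 60 min/hr = 120 mcg/hr
Concentration = 2 mg ÷ 280 mL = 0.007142857 mg/mL = 7.142857 mcg/mL
Rate = 120 mcg/hr ÷ 7.142857 mcg/mL = 16.8 mL/hr
Volume infused = 16.8 mL/hr × 13.5 hr = 226.8 mL
Volume remaining = 280 − 226.8 = 53.2 mL
Drug remaining = 53.2 mL × 7.142857 mcg/mL = 380 mcg

380 mcg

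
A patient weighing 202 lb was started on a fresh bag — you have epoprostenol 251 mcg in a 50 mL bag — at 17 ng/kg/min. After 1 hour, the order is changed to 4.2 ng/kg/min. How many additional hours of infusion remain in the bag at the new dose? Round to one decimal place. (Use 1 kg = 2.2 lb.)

6.8 hours

Initial rate:
Weight = 202 lb ÷ 2.2 lb/kg = 91.81818 kg
Dose = 17 ng/kg/min × 91.81818 kg = 1560.909 ng/min
1560.909 ng/min × 60 min/hr = 93654.55 ng/hr
Concentration = 251 mcg ÷ 50 mL = 5.02 mcg/mL = 5020 ng/mL
Rate = 93654.55 ng/hr ÷ 5020 ng/mL = 18.65628 mL/hr
Volume infused so far = 18.65628 mL/hr × 1 hr = 18.65628 mL
Volume remaining = 50 − 18.65628 = 31.34372 mL
New rate:
Dose = 4.2 ng/kg/min × 91.81818 kg = 385.6364 ng/min
385.6364 ng/min × 60 min/hr = 23138.18 ng/hr
Rate = 23138.18 ng/hr ÷ 5020 ng/mL = 4.6092 mL/hr
Time remaining = 31.34372 mL ÷ 4.6092 mL/hr = 6.800251 hr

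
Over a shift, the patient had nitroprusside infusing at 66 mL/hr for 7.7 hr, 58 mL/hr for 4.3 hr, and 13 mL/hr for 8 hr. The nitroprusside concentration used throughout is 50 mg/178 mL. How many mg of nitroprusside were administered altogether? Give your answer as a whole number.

Concentration = 50 mg ÷ 178 mL = 0.2808989 mg/mL
Stage 1: 66 mL/hr × 7.7 hr = 508.2 mL → 508.2 mL × 0.2808989 mg/mL = 142.7528 mg
Stage 2: 58 mL/hr × 4.3 hr = 249.4 mL → 249.4 mL × 0.2808989 mg/mL = 70.05618 mg
Stage 3: 13 mL/hr × 8 hr = 104 mL → 104 mL × 0.2808989 mg/mL = 29.21348 mg
Total = 142.7528 + 70.05618 + 29.21348 = 242.0225 mg

242 mg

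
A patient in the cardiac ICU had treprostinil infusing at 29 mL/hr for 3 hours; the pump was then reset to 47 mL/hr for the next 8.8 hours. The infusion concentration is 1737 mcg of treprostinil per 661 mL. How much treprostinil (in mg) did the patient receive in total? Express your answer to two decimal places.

1.32 mg

Concentration = 1737 mcg ÷ 661 mL = 2.627837 mcg/mL
Stage 1: 29 mL/hr × 3 hr = 87 mL → 87 mL × 2.627837 mcg/mL = 228.6218 mcg
Stage 2: 47 mL/hr × 8.8 hr = 413.6 mL → 413.6 mL × 2.627837 mcg/mL = 1086.873 mcg
Total = 228.6218 + 1086.873 = 1315.495 mcg = 1.315495 mg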